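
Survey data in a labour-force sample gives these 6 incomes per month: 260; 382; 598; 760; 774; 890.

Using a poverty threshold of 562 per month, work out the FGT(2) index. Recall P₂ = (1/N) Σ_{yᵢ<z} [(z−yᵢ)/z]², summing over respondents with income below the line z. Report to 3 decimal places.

Below the line: 260, 382 (q = 2 of N = 6).
Relative gaps: (562−260)/562 = 0.5374; (562−382)/562 = 0.3203.
Squared: 0.2888; 0.1026.
Sum = 0.391345; P₂ = 0.391345 / 6 = 0.065.

0.065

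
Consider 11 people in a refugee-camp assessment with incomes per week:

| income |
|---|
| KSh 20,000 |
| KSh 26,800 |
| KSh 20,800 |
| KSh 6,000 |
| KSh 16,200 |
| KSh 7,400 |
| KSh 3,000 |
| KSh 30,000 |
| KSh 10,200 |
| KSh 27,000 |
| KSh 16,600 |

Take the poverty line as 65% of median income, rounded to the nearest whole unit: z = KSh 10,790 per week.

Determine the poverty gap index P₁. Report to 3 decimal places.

0.140

Poor units: KSh 3,000, KSh 6,000, KSh 7,400, KSh 10,200 (q = 4 of N = 11).
Gap ratios (z−y)/z: (10790−3000)/10790 = 0.7220; (10790−6000)/10790 = 0.4439; (10790−7400)/10790 = 0.3142; (10790−10200)/10790 = 0.0547.
Σ = 1.534754. Dividing by the full population N = 11 gives P₁ = 0.140.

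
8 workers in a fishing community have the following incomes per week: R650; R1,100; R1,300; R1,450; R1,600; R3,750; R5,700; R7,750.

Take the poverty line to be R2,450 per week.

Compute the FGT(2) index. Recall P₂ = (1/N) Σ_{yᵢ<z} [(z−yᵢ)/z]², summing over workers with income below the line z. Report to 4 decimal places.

0.1688

Below z: R650, R1,100, R1,300, R1,450, R1,600 (q = 5 of N = 8).
Relative gaps: (2450−650)/2450 = 0.7347; (2450−1100)/2450 = 0.5510; (2450−1300)/2450 = 0.4694; (2450−1450)/2450 = 0.4082; (2450−1600)/2450 = 0.3469.
Squared: 0.5398; 0.3036; 0.2203; 0.1666; 0.1204.
Sum = 1.350687; P₂ = 1.350687 / 8 = 0.1688.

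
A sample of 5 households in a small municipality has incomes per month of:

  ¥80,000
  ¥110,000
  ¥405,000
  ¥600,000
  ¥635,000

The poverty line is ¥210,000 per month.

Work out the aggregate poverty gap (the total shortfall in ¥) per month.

¥230,000

Incomes under z: ¥80,000, ¥110,000 (q = 2 of N = 5).
Individual gaps: 210000−80000 = 130000; 210000−110000 = 100000.
Aggregate gap = ¥230,000.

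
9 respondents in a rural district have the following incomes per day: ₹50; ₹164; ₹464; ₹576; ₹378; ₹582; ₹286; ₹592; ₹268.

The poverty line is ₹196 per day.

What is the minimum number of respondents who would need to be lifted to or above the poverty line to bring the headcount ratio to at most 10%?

2

2 of the 9 respondents are poor, so H = 2/9 = 0.222.
A headcount ratio of at most 10% allows at most ⌊0.10 × 9⌋ = 0 poor respondents.
So at least 2 − 0 = 2 must be lifted.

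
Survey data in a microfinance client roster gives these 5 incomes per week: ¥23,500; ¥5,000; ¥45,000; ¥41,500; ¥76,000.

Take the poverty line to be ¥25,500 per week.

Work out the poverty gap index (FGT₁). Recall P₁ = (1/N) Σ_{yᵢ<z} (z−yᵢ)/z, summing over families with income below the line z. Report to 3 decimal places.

Poor units: ¥5,000, ¥23,500 (q = 2 of N = 5).
Normalized shortfalls: (25500−5000)/25500 = 0.8039; (25500−23500)/25500 = 0.0784.
Sum of shortfalls = 0.882353; P₁ averages over all N: 0.882353 / 5 = 0.176.

0.176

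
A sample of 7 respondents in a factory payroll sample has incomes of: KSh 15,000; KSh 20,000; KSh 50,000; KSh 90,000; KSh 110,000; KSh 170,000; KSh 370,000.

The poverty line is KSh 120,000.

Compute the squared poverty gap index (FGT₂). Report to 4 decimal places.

0.2671

Below the line: KSh 15,000, KSh 20,000, KSh 50,000, KSh 90,000, KSh 110,000 (q = 5 of N = 7).
Relative gaps: (120000−15000)/120000 = 0.8750; (120000−20000)/120000 = 0.8333; (120000−50000)/120000 = 0.5833; (120000−90000)/120000 = 0.2500; (120000−110000)/120000 = 0.0833.
Squared: 0.7656; 0.6944; 0.3403; 0.0625; 0.0069.
Sum = 1.869792; P₂ = 1.869792 / 7 = 0.2671.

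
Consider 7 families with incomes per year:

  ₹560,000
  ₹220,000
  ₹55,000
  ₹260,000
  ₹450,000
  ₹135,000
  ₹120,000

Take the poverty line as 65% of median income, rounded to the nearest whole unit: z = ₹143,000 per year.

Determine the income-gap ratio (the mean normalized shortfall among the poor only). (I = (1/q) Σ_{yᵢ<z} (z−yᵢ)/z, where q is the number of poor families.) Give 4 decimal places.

0.2774

Below z: ₹55,000, ₹120,000, ₹135,000 (q = 3 of N = 7).
Shortfall ratios (z−y)/z: 0.6154, 0.1608, 0.0559; sum = 0.832168.
The income-gap ratio divides by q (the poor only): 0.832168 / 3 = 0.2774.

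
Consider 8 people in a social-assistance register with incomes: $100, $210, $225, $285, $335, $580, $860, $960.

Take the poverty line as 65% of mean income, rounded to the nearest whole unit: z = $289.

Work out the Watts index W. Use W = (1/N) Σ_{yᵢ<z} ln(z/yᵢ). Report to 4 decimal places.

Below the line: $100, $210, $225, $285 (q = 4 of N = 8).
Log gaps: ln(289/100) = 1.0613; ln(289/210) = 0.3193; ln(289/225) = 0.2503; ln(289/285) = 0.0139.
W = 1.644839 / 8 = 0.2056.

0.2056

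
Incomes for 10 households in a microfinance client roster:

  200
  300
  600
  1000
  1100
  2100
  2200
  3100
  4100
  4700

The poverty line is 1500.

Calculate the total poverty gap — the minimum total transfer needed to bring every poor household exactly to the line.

4300

Poor units: 200, 300, 600, 1000, 1100 (q = 5 of N = 10).
Individual gaps: 1500−200 = 1300; 1500−300 = 1200; 1500−600 = 900; 1500−1000 = 500; 1500−1100 = 400.
Aggregate gap = 4300.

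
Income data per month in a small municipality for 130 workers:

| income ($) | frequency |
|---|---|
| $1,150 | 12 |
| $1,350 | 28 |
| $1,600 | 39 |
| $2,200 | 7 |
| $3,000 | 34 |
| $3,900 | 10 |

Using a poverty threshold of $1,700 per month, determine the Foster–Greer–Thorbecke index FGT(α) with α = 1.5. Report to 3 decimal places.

Poor units: 12×$1,150, 28×$1,350, 39×$1,600 (q = 79 of N = 130).
Relative gaps: (1700−1150)/1700 = 0.3235 (×12); (1700−1350)/1700 = 0.2059 (×28); (1700−1600)/1700 = 0.0588 (×39).
Raised to α = 1.5: 0.18402 (×12); 0.09342 (×28); 0.01427 (×39).
Sum = 5.380367; FGT(1.5) = 5.380367 / 130 = 0.041.

0.041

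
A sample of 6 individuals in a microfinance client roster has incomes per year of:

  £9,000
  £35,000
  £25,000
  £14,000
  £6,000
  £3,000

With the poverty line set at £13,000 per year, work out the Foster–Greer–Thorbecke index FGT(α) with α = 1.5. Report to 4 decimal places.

0.2067

Poor units: £3,000, £6,000, £9,000 (q = 3 of N = 6).
Normalized shortfalls: (13000−3000)/13000 = 0.7692; (13000−6000)/13000 = 0.5385; (13000−9000)/13000 = 0.3077.
Raised to α = 1.5: 0.67466; 0.39512; 0.17068.
Sum = 1.240460; FGT(1.5) = 1.240460 / 6 = 0.2067.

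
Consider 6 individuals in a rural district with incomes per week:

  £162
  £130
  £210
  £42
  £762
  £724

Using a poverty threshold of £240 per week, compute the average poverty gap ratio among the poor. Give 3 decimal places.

Below z: £42, £130, £162, £210 (q = 4 of N = 6).
Relative gaps: 0.8250, 0.4583, 0.3250, 0.1250; sum = 1.733333.
The income-gap ratio divides by q (the poor only): 1.733333 / 4 = 0.433.

0.433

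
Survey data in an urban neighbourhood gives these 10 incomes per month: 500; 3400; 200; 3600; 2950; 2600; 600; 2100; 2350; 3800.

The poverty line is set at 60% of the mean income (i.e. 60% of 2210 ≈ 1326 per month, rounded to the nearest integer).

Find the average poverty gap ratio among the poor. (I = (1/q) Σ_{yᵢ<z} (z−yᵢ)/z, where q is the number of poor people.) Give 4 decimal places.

0.6732

Incomes under z: 200, 500, 600 (q = 3 of N = 10).
Shortfall ratios (z−y)/z: 0.8492, 0.6229, 0.5475; sum = 2.019608.
The income-gap ratio divides by q (the poor only): 2.019608 / 3 = 0.6732.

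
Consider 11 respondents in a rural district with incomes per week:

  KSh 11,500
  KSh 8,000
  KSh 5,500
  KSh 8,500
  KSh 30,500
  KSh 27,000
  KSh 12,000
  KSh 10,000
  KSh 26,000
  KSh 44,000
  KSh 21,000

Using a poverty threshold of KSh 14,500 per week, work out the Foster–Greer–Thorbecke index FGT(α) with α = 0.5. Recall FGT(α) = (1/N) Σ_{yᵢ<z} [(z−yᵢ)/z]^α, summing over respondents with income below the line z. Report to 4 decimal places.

Incomes under z: KSh 5,500, KSh 8,000, KSh 8,500, KSh 10,000, KSh 11,500, KSh 12,000 (q = 6 of N = 11).
Gap ratios (z−y)/z: (14500−5500)/14500 = 0.6207; (14500−8000)/14500 = 0.4483; (14500−8500)/14500 = 0.4138; (14500−10000)/14500 = 0.3103; (14500−11500)/14500 = 0.2069; (14500−12000)/14500 = 0.1724.
Raised to α = 0.5: 0.78784; 0.66953; 0.64327; 0.55709; 0.45486; 0.41523.
Sum = 3.527812; FGT(0.5) = 3.527812 / 11 = 0.3207.

0.3207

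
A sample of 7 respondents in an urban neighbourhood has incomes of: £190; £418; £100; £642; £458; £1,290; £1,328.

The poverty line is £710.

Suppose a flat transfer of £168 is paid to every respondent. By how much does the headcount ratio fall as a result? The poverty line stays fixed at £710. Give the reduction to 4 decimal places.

0.1429

Before: below the line — £100, £190, £418, £458, £642; headcount ratio = 0.714286.
After the £168 transfer: below the line — £268, £358, £586, £626; headcount ratio = 0.571429.
Reduction = 0.714286 − 0.571429 = 0.1429.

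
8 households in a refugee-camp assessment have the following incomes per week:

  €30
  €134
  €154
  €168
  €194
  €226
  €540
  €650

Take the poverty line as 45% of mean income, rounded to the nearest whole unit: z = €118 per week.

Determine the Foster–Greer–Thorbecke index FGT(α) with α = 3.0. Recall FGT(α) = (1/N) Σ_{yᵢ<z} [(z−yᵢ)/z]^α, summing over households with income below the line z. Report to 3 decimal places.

0.052

Below z: €30 (q = 1 of N = 8).
Relative gaps: (118−30)/118 = 0.7458.
Raised to α = 3.0: 0.41476.
Sum = 0.414765; FGT(3.0) = 0.414765 / 8 = 0.052.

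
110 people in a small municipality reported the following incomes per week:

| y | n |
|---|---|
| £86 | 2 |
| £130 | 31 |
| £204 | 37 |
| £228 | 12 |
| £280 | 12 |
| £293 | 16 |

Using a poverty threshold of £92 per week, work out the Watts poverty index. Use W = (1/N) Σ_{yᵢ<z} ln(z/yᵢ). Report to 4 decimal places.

0.0012

Incomes under z: 2×£86 (q = 2 of N = 110).
ln(z/y) terms: ln(92/86) = 0.0674 (×2).
W = 0.134883 / 110 = 0.0012.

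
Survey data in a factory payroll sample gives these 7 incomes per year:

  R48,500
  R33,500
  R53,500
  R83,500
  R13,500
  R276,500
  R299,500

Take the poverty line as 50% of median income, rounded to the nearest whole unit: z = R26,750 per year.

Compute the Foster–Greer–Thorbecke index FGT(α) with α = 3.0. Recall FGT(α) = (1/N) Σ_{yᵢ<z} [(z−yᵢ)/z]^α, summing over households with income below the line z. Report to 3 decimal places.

Below z: R13,500 (q = 1 of N = 7).
Relative gaps: (26750−13500)/26750 = 0.4953.
Raised to α = 3.0: 0.12153.
Sum = 0.121528; FGT(3.0) = 0.121528 / 7 = 0.017.

0.017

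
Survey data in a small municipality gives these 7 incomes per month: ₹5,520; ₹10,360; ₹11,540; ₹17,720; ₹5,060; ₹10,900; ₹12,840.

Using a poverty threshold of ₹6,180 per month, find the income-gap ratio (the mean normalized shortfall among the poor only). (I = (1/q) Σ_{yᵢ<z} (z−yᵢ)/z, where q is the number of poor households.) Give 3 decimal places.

Incomes under z: ₹5,060, ₹5,520 (q = 2 of N = 7).
Relative gaps: 0.1812, 0.1068; sum = 0.288026.
I averages over the q = 2 poor units only: 0.288026 / 2 = 0.144.

0.144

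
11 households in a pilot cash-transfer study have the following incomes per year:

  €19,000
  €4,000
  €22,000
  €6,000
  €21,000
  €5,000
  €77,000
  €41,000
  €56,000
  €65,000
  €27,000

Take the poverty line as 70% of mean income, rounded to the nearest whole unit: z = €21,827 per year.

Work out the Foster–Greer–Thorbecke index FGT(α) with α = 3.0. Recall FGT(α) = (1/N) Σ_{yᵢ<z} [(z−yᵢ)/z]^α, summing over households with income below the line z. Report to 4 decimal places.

0.1260

Poor units: €4,000, €5,000, €6,000, €19,000, €21,000 (q = 5 of N = 11).
Shortfall ratios: (21827−4000)/21827 = 0.8167; (21827−5000)/21827 = 0.7709; (21827−6000)/21827 = 0.7251; (21827−19000)/21827 = 0.1295; (21827−21000)/21827 = 0.0379.
Raised to α = 3.0: 0.54482; 0.45818; 0.38125; 0.00217; 0.00005.
Sum = 1.386482; FGT(3.0) = 1.386482 / 11 = 0.1260.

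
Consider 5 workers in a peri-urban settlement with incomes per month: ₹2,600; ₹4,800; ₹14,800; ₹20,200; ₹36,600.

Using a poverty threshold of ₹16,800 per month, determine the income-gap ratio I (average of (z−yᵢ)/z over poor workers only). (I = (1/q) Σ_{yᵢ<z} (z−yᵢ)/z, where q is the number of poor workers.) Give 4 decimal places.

0.5595

Poor units: ₹2,600, ₹4,800, ₹14,800 (q = 3 of N = 5).
Relative gaps: 0.8452, 0.7143, 0.1190; sum = 1.678571.
I averages over the q = 3 poor units only: 1.678571 / 3 = 0.5595.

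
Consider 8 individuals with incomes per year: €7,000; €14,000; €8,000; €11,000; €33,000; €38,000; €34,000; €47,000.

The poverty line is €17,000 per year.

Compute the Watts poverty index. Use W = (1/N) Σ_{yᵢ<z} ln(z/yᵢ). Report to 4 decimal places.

0.2838

Below the line: €7,000, €8,000, €11,000, €14,000 (q = 4 of N = 8).
Log shortfalls: ln(17000/7000) = 0.8873; ln(17000/8000) = 0.7538; ln(17000/11000) = 0.4353; ln(17000/14000) = 0.1942.
W = 2.270549 / 8 = 0.2838.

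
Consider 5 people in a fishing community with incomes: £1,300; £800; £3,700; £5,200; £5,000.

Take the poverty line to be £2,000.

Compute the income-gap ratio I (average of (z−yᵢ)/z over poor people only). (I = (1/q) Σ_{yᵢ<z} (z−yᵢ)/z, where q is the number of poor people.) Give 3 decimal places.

Below the line: £800, £1,300 (q = 2 of N = 5).
Shortfall ratios (z−y)/z: 0.6000, 0.3500; sum = 0.950000.
I averages over the q = 2 poor units only: 0.950000 / 2 = 0.475.

0.475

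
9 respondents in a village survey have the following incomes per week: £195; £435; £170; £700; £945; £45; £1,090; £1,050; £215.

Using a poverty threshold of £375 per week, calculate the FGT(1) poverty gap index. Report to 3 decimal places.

Below the line: £45, £170, £195, £215 (q = 4 of N = 9).
Gap ratios (z−y)/z: (375−45)/375 = 0.8800; (375−170)/375 = 0.5467; (375−195)/375 = 0.4800; (375−215)/375 = 0.4267.
Sum of shortfalls = 2.333333; P₁ averages over all N: 2.333333 / 9 = 0.259.

0.259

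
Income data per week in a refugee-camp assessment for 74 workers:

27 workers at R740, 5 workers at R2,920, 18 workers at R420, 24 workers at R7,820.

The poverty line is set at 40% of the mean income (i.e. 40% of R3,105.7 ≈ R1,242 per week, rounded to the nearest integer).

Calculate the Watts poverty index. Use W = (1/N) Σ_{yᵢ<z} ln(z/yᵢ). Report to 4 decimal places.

0.4527

Below the line: 18×R420, 27×R740 (q = 45 of N = 74).
Log shortfalls: ln(1242/420) = 1.0842 (×18); ln(1242/740) = 0.5178 (×27).
W = 33.497382 / 74 = 0.4527.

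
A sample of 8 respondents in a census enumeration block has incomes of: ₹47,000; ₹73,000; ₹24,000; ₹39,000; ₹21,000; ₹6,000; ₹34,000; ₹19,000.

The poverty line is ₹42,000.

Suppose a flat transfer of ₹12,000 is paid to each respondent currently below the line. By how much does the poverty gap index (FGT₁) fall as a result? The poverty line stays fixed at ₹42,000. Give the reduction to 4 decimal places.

0.1756

Before: below the line — ₹6,000, ₹19,000, ₹21,000, ₹24,000, ₹34,000, ₹39,000; poverty gap index (FGT₁) = 0.324405.
After the ₹12,000 transfer: below the line — ₹18,000, ₹31,000, ₹33,000, ₹36,000; poverty gap index (FGT₁) = 0.148810.
Reduction = 0.324405 − 0.148810 = 0.1756.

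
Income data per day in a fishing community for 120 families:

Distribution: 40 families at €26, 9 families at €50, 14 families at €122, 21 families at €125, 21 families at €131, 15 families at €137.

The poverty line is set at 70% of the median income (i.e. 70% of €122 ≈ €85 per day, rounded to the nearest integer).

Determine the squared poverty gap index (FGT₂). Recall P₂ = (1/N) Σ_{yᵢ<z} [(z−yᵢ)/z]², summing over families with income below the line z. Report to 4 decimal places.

Below the line: 40×€26, 9×€50 (q = 49 of N = 120).
Relative gaps: (85−26)/85 = 0.6941 (×40); (85−50)/85 = 0.4118 (×9).
Squared: 0.4818 (×40); 0.1696 (×9).
Sum = 20.797924; P₂ = 20.797924 / 120 = 0.1733.

0.1733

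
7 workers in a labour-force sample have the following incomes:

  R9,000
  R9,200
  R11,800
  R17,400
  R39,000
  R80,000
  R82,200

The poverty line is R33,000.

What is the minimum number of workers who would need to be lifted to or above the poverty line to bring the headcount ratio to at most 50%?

4 of the 7 workers are poor, so H = 4/7 = 0.571.
A headcount ratio of at most 50% allows at most ⌊0.50 × 7⌋ = 3 poor workers.
So at least 4 − 3 = 1 must be lifted.

1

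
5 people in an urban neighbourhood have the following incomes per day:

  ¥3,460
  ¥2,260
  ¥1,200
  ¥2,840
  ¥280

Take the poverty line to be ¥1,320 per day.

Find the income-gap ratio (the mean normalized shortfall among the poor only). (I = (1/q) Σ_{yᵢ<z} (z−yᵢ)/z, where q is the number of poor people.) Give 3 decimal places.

0.439

Incomes under z: ¥280, ¥1,200 (q = 2 of N = 5).
Shortfall ratios (z−y)/z: 0.7879, 0.0909; sum = 0.878788.
I averages over the q = 2 poor units only: 0.878788 / 2 = 0.439.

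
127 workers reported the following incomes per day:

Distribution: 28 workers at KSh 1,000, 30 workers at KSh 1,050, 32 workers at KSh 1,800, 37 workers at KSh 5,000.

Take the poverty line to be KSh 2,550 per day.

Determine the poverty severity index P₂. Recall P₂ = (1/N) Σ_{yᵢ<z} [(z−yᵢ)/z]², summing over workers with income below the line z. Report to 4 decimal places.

0.1850

Below z: 28×KSh 1,000, 30×KSh 1,050, 32×KSh 1,800 (q = 90 of N = 127).
Relative gaps: (2550−1000)/2550 = 0.6078 (×28); (2550−1050)/2550 = 0.5882 (×30); (2550−1800)/2550 = 0.2941 (×32).
Squared: 0.3695 (×28); 0.3460 (×30); 0.0865 (×32).
Sum = 23.494041; P₂ = 23.494041 / 127 = 0.1850.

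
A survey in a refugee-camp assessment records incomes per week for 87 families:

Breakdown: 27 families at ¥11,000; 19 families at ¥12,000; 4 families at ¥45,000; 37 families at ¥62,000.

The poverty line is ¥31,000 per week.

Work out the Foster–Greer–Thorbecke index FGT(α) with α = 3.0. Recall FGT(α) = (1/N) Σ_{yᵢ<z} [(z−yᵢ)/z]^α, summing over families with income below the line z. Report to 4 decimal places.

Poor units: 27×¥11,000, 19×¥12,000 (q = 46 of N = 87).
Normalized shortfalls: (31000−11000)/31000 = 0.6452 (×27); (31000−12000)/31000 = 0.6129 (×19).
Raised to α = 3.0: 0.26854 (×27); 0.23024 (×19).
Sum = 11.625021; FGT(3.0) = 11.625021 / 87 = 0.1336.

0.1336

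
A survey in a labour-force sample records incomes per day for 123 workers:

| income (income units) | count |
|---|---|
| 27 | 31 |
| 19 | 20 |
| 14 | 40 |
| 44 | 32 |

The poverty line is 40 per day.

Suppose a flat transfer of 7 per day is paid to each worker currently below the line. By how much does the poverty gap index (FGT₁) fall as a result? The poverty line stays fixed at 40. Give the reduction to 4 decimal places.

Before: below the line — 40×14, 20×19, 31×27; poverty gap index (FGT₁) = 0.378659.
After the 7 transfer: below the line — 40×21, 20×26, 31×34; poverty gap index (FGT₁) = 0.249187.
Reduction = 0.378659 − 0.249187 = 0.1295.

0.1295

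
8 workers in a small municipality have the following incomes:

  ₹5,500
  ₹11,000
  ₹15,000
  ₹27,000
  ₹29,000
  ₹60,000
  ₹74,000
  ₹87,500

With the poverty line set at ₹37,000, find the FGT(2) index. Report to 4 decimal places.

Below z: ₹5,500, ₹11,000, ₹15,000, ₹27,000, ₹29,000 (q = 5 of N = 8).
Relative gaps: (37000−5500)/37000 = 0.8514; (37000−11000)/37000 = 0.7027; (37000−15000)/37000 = 0.5946; (37000−27000)/37000 = 0.2703; (37000−29000)/37000 = 0.2162.
Squared: 0.7248; 0.4938; 0.3535; 0.0730; 0.0467.
Sum = 1.691928; P₂ = 1.691928 / 8 = 0.2115.

0.2115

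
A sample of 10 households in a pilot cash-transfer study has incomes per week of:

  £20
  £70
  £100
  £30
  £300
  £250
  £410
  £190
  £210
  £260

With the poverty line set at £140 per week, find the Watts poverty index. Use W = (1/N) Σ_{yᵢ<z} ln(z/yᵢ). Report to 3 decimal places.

Incomes under z: £20, £30, £70, £100 (q = 4 of N = 10).
Log shortfalls: ln(140/20) = 1.9459; ln(140/30) = 1.5404; ln(140/70) = 0.6931; ln(140/100) = 0.3365.
W = 4.515975 / 10 = 0.452.

0.452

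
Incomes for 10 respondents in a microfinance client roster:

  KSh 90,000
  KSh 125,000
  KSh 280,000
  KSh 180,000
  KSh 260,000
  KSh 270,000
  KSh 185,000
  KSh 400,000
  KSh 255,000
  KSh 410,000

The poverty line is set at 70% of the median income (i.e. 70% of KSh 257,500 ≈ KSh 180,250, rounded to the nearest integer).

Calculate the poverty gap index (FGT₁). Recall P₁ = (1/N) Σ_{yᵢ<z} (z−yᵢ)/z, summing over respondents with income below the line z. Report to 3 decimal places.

Below the line: KSh 90,000, KSh 125,000, KSh 180,000 (q = 3 of N = 10).
Shortfall ratios: (180250−90000)/180250 = 0.5007; (180250−125000)/180250 = 0.3065; (180250−180000)/180250 = 0.0014.
Σ = 0.808599. Dividing by the full population N = 10 gives P₁ = 0.081.

0.081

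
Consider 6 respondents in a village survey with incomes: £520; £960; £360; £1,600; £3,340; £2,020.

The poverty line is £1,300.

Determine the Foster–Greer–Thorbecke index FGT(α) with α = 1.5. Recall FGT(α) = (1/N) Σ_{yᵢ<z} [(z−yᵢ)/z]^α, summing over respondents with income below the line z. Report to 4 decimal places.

0.2022

Poor units: £360, £520, £960 (q = 3 of N = 6).
Shortfall ratios: (1300−360)/1300 = 0.7231; (1300−520)/1300 = 0.6000; (1300−960)/1300 = 0.2615.
Raised to α = 1.5: 0.61486; 0.46476; 0.13375.
Sum = 1.213372; FGT(1.5) = 1.213372 / 6 = 0.2022.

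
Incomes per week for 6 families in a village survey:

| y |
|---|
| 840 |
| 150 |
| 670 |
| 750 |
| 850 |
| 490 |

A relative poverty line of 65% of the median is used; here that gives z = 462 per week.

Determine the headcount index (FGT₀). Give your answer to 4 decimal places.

1 of the 6 families have income below 462.
H = 1/6 = 0.1667.

0.1667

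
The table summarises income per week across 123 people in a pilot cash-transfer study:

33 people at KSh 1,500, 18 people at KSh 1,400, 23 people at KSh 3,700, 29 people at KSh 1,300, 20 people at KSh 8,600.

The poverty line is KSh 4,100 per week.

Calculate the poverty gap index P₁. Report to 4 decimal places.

0.4458

Poor units: 29×KSh 1,300, 18×KSh 1,400, 33×KSh 1,500, 23×KSh 3,700 (q = 103 of N = 123).
Normalized shortfalls: (4100−1300)/4100 = 0.6829 (×29); (4100−1400)/4100 = 0.6585 (×18); (4100−1500)/4100 = 0.6341 (×33); (4100−3700)/4100 = 0.0976 (×23).
Σ = 54.829268. Dividing by the full population N = 123 gives P₁ = 0.4458.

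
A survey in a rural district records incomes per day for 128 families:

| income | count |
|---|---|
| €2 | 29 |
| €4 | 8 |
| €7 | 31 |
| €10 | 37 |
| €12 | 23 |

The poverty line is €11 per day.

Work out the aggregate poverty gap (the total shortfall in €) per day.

Below the line: 29×€2, 8×€4, 31×€7, 37×€10 (q = 105 of N = 128).
Individual gaps: 29×(11−2) = 261; 8×(11−4) = 56; 31×(11−7) = 124; 37×(11−10) = 37.
Aggregate gap = €478.

€478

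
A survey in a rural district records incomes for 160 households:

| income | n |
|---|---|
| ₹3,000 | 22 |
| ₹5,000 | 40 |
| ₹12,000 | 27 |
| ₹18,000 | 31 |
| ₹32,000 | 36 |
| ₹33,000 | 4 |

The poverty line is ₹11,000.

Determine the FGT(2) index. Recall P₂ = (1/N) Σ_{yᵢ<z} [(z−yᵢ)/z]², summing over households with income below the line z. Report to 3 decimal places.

Incomes under z: 22×₹3,000, 40×₹5,000 (q = 62 of N = 160).
Relative gaps: (11000−3000)/11000 = 0.7273 (×22); (11000−5000)/11000 = 0.5455 (×40).
Squared: 0.5289 (×22); 0.2975 (×40).
Sum = 23.537190; P₂ = 23.537190 / 160 = 0.147.

0.147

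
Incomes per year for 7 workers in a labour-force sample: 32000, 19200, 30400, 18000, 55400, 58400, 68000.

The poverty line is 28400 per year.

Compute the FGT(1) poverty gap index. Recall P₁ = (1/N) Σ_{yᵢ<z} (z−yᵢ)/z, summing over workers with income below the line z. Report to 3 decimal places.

Incomes under z: 18000, 19200 (q = 2 of N = 7).
Normalized shortfalls: (28400−18000)/28400 = 0.3662; (28400−19200)/28400 = 0.3239.
Σ = 0.690141. Dividing by the full population N = 7 gives P₁ = 0.099.

0.099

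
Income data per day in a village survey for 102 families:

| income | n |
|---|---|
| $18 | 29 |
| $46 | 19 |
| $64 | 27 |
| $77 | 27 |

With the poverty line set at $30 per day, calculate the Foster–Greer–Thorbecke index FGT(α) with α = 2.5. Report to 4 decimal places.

Incomes under z: 29×$18 (q = 29 of N = 102).
Gap ratios (z−y)/z: (30−18)/30 = 0.4000 (×29).
Raised to α = 2.5: 0.10119 (×29).
Sum = 2.934594; FGT(2.5) = 2.934594 / 102 = 0.0288.

0.0288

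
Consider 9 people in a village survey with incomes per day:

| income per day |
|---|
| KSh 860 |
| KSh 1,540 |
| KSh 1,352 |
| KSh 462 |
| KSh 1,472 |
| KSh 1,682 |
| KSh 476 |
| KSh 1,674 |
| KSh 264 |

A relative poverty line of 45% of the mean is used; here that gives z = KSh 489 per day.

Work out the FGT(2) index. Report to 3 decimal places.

Poor units: KSh 264, KSh 462, KSh 476 (q = 3 of N = 9).
Relative gaps: (489−264)/489 = 0.4601; (489−462)/489 = 0.0552; (489−476)/489 = 0.0266.
Squared: 0.2117; 0.0030; 0.0007.
Sum = 0.215468; P₂ = 0.215468 / 9 = 0.024.

0.024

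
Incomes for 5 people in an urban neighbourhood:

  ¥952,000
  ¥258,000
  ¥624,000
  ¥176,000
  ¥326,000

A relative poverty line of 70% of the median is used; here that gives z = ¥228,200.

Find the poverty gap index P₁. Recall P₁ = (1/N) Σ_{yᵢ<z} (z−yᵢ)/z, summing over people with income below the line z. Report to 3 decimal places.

0.046

Incomes under z: ¥176,000 (q = 1 of N = 5).
Normalized shortfalls: (228200−176000)/228200 = 0.2287.
Sum of shortfalls = 0.228747; P₁ averages over all N: 0.228747 / 5 = 0.046.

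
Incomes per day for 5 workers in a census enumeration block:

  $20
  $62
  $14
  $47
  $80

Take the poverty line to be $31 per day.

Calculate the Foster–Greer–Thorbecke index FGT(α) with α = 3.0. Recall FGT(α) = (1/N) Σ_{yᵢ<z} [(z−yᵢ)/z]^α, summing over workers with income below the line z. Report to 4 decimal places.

Below the line: $14, $20 (q = 2 of N = 5).
Gap ratios (z−y)/z: (31−14)/31 = 0.5484; (31−20)/31 = 0.3548.
Raised to α = 3.0: 0.16492; 0.04468.
Sum = 0.209594; FGT(3.0) = 0.209594 / 5 = 0.0419.

0.0419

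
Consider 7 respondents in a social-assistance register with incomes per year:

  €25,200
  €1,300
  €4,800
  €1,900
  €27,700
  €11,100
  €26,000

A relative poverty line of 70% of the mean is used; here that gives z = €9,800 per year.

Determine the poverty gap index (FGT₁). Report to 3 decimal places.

0.312

Below the line: €1,300, €1,900, €4,800 (q = 3 of N = 7).
Gap ratios (z−y)/z: (9800−1300)/9800 = 0.8673; (9800−1900)/9800 = 0.8061; (9800−4800)/9800 = 0.5102.
Σ = 2.183673. Dividing by the full population N = 7 gives P₁ = 0.312.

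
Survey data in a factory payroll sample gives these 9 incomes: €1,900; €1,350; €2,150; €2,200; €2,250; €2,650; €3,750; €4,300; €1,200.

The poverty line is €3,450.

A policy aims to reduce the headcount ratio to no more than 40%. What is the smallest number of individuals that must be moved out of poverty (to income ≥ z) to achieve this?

4

Currently q = 7 of N = 9 are below the line (H = 0.778).
A headcount ratio of at most 40% allows at most ⌊0.40 × 9⌋ = 3 poor individuals.
So at least 7 − 3 = 4 must be lifted.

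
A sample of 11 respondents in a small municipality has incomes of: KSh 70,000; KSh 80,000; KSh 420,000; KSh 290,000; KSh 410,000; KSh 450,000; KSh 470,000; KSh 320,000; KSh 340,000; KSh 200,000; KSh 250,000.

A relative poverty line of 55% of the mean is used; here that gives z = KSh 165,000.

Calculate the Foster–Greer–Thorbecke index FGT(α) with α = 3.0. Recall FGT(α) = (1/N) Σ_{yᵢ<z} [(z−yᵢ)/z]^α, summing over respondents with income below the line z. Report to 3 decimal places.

Incomes under z: KSh 70,000, KSh 80,000 (q = 2 of N = 11).
Shortfall ratios: (165000−70000)/165000 = 0.5758; (165000−80000)/165000 = 0.5152.
Raised to α = 3.0: 0.19086; 0.13671.
Sum = 0.327573; FGT(3.0) = 0.327573 / 11 = 0.030.

0.030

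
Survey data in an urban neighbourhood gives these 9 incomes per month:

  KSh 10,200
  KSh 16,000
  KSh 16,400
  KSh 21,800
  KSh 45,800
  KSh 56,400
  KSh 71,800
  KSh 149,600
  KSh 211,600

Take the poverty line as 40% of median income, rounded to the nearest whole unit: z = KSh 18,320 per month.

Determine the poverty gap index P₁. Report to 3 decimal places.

Below the line: KSh 10,200, KSh 16,000, KSh 16,400 (q = 3 of N = 9).
Normalized shortfalls: (18320−10200)/18320 = 0.4432; (18320−16000)/18320 = 0.1266; (18320−16400)/18320 = 0.1048.
Σ = 0.674672. Dividing by the full population N = 9 gives P₁ = 0.075.

0.075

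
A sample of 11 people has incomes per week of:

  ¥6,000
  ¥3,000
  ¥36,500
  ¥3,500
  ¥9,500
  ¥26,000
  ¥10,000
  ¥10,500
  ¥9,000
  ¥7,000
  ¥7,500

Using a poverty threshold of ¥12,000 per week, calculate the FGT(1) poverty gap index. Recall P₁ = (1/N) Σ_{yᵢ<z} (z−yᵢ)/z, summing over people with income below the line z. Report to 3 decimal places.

Incomes under z: ¥3,000, ¥3,500, ¥6,000, ¥7,000, ¥7,500, ¥9,000, ¥9,500, ¥10,000, ¥10,500 (q = 9 of N = 11).
Relative gaps: (12000−3000)/12000 = 0.7500; (12000−3500)/12000 = 0.7083; (12000−6000)/12000 = 0.5000; (12000−7000)/12000 = 0.4167; (12000−7500)/12000 = 0.3750; (12000−9000)/12000 = 0.2500; (12000−9500)/12000 = 0.2083; (12000−10000)/12000 = 0.1667; (12000−10500)/12000 = 0.1250.
Σ = 3.500000. Dividing by the full population N = 11 gives P₁ = 0.318.

0.318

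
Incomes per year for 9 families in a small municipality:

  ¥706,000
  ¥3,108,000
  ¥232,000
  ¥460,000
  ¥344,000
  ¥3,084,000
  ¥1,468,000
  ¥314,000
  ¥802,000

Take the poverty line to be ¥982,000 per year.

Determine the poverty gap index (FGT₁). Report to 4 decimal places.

Poor units: ¥232,000, ¥314,000, ¥344,000, ¥460,000, ¥706,000, ¥802,000 (q = 6 of N = 9).
Normalized shortfalls: (982000−232000)/982000 = 0.7637; (982000−314000)/982000 = 0.6802; (982000−344000)/982000 = 0.6497; (982000−460000)/982000 = 0.5316; (982000−706000)/982000 = 0.2811; (982000−802000)/982000 = 0.1833.
Σ = 3.089613. Dividing by the full population N = 9 gives P₁ = 0.3433.

0.3433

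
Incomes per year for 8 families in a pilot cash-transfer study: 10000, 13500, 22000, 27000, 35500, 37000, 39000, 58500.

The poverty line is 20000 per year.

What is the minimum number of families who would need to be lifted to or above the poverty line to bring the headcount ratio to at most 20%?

Currently q = 2 of N = 8 are below the line (H = 0.250).
A headcount ratio of at most 20% allows at most ⌊0.20 × 8⌋ = 1 poor families.
So at least 2 − 1 = 1 must be lifted.

1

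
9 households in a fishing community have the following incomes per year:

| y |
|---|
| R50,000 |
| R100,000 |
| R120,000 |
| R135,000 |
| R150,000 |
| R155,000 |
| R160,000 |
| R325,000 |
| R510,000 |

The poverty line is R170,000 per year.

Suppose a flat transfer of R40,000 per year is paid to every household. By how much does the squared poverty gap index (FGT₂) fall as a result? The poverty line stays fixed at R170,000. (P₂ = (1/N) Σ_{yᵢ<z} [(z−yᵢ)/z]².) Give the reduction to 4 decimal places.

0.0629

Before: below the line — R50,000, R100,000, R120,000, R135,000, R150,000, R155,000, R160,000; squared poverty gap index (FGT₂) = 0.091311.
After the R40,000 transfer: below the line — R90,000, R140,000, R160,000; squared poverty gap index (FGT₂) = 0.028451.
Reduction = 0.091311 − 0.028451 = 0.0629.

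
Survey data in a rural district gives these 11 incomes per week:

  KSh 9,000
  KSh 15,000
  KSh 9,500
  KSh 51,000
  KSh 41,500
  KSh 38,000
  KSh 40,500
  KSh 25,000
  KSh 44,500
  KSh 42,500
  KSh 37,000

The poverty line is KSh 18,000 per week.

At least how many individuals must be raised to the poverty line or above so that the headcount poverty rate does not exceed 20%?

1

3 of the 11 individuals are poor, so H = 3/11 = 0.273.
A headcount ratio of at most 20% allows at most ⌊0.20 × 11⌋ = 2 poor individuals.
So at least 3 − 2 = 1 must be lifted.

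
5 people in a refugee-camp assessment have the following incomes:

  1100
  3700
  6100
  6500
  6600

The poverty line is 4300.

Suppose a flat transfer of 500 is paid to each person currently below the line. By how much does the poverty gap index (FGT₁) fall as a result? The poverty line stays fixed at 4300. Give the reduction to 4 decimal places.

0.0465

Before: below the line — 1100, 3700; poverty gap index (FGT₁) = 0.176744.
After the 500 transfer: below the line — 1600, 4200; poverty gap index (FGT₁) = 0.130233.
Reduction = 0.176744 − 0.130233 = 0.0465.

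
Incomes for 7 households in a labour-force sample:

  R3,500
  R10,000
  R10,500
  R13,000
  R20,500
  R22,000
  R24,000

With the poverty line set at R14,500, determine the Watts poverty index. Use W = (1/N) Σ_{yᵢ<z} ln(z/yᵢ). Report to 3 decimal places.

Below z: R3,500, R10,000, R10,500, R13,000 (q = 4 of N = 7).
Log gaps: ln(14500/3500) = 1.4214; ln(14500/10000) = 0.3716; ln(14500/10500) = 0.3228; ln(14500/13000) = 0.1092.
W = 2.224922 / 7 = 0.318.

0.318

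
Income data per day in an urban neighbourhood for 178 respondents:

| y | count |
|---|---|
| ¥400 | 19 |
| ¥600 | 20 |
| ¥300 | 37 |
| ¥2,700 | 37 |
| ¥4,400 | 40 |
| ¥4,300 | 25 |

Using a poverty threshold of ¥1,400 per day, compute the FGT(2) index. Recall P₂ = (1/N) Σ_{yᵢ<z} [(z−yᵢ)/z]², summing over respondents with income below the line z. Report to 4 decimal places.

0.2195

Poor units: 37×¥300, 19×¥400, 20×¥600 (q = 76 of N = 178).
Relative gaps: (1400−300)/1400 = 0.7857 (×37); (1400−400)/1400 = 0.7143 (×19); (1400−600)/1400 = 0.5714 (×20).
Squared: 0.6173 (×37); 0.5102 (×19); 0.3265 (×20).
Sum = 39.066327; P₂ = 39.066327 / 178 = 0.2195.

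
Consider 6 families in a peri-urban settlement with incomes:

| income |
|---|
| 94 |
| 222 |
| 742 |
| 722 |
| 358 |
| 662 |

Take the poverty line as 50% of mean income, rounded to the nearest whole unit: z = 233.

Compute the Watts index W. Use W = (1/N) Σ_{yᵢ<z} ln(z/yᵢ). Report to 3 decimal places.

Poor units: 94, 222 (q = 2 of N = 6).
ln(z/y) terms: ln(233/94) = 0.9077; ln(233/222) = 0.0484.
W = 0.956105 / 6 = 0.159.

0.159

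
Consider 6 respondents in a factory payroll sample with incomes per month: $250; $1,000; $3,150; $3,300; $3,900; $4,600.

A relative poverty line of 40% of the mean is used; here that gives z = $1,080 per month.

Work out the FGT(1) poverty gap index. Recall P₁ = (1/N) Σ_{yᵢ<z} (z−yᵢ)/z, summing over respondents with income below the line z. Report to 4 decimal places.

0.1404

Incomes under z: $250, $1,000 (q = 2 of N = 6).
Gap ratios (z−y)/z: (1080−250)/1080 = 0.7685; (1080−1000)/1080 = 0.0741.
Sum of shortfalls = 0.842593; P₁ averages over all N: 0.842593 / 6 = 0.1404.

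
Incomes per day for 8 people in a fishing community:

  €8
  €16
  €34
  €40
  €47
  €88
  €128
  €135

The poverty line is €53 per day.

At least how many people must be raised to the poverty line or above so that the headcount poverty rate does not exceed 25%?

3

5 of the 8 people are poor, so H = 5/8 = 0.625.
A headcount ratio of at most 25% allows at most ⌊0.25 × 8⌋ = 2 poor people.
So at least 5 − 2 = 3 must be lifted.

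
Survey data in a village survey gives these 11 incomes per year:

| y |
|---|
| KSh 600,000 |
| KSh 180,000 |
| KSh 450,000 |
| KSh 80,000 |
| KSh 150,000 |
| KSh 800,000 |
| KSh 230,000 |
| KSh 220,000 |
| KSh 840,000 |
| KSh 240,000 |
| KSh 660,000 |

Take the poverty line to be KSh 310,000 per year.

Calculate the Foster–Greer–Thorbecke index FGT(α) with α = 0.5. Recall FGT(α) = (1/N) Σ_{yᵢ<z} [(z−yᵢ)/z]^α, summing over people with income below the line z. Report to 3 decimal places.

Below z: KSh 80,000, KSh 150,000, KSh 180,000, KSh 220,000, KSh 230,000, KSh 240,000 (q = 6 of N = 11).
Relative gaps: (310000−80000)/310000 = 0.7419; (310000−150000)/310000 = 0.5161; (310000−180000)/310000 = 0.4194; (310000−220000)/310000 = 0.2903; (310000−230000)/310000 = 0.2581; (310000−240000)/310000 = 0.2258.
Raised to α = 0.5: 0.86136; 0.71842; 0.64758; 0.53882; 0.50800; 0.47519.
Sum = 3.749361; FGT(0.5) = 3.749361 / 11 = 0.341.

0.341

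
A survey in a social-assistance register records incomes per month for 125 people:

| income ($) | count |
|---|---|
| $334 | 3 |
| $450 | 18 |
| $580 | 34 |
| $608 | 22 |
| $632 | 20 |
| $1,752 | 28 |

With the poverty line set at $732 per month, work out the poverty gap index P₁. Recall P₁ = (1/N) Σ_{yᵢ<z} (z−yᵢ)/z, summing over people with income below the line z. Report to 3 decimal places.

0.177

Below the line: 3×$334, 18×$450, 34×$580, 22×$608, 20×$632 (q = 97 of N = 125).
Shortfall ratios: (732−334)/732 = 0.5437 (×3); (732−450)/732 = 0.3852 (×18); (732−580)/732 = 0.2077 (×34); (732−608)/732 = 0.1694 (×22); (732−632)/732 = 0.1366 (×20).
Sum of shortfalls = 22.084699; P₁ averages over all N: 22.084699 / 125 = 0.177.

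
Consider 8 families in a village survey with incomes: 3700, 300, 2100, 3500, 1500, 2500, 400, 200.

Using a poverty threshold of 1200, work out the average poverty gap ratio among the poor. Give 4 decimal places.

0.7500

Incomes under z: 200, 300, 400 (q = 3 of N = 8).
Relative gaps: 0.8333, 0.7500, 0.6667; sum = 2.250000.
I averages over the q = 3 poor units only: 2.250000 / 3 = 0.7500.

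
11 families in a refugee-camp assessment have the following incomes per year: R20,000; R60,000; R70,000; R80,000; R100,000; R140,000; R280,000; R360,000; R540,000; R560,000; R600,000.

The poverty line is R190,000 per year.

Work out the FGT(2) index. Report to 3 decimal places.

0.209

Poor units: R20,000, R60,000, R70,000, R80,000, R100,000, R140,000 (q = 6 of N = 11).
Shortfall ratios: (190000−20000)/190000 = 0.8947; (190000−60000)/190000 = 0.6842; (190000−70000)/190000 = 0.6316; (190000−80000)/190000 = 0.5789; (190000−100000)/190000 = 0.4737; (190000−140000)/190000 = 0.2632.
Squared: 0.8006; 0.4681; 0.3989; 0.3352; 0.2244; 0.0693.
Sum = 2.296399; P₂ = 2.296399 / 11 = 0.209.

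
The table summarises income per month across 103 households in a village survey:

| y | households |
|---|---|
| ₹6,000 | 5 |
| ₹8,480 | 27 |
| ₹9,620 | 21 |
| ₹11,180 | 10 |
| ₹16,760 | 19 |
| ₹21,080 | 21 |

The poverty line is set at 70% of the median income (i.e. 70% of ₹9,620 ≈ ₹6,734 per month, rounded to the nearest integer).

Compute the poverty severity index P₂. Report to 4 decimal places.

Incomes under z: 5×₹6,000 (q = 5 of N = 103).
Shortfall ratios: (6734−6000)/6734 = 0.1090 (×5).
Squared: 0.0119 (×5).
Sum = 0.059404; P₂ = 0.059404 / 103 = 0.0006.

0.0006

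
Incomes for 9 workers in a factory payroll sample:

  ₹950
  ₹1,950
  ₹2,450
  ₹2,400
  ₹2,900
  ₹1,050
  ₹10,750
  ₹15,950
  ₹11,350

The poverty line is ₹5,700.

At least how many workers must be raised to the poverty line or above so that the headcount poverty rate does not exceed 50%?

6 of the 9 workers are poor, so H = 6/9 = 0.667.
A headcount ratio of at most 50% allows at most ⌊0.50 × 9⌋ = 4 poor workers.
So at least 6 − 4 = 2 must be lifted.

2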